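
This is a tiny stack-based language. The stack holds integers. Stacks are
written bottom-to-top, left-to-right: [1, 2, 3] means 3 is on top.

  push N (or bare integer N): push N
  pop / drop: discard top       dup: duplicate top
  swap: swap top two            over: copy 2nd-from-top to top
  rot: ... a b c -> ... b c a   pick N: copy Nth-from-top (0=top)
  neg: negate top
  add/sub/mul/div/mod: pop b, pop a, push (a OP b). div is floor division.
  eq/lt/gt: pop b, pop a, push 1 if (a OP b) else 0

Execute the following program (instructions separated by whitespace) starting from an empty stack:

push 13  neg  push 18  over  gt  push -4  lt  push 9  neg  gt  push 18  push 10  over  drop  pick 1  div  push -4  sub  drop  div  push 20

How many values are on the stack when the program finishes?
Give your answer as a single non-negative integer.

After 'push 13': stack = [13] (depth 1)
After 'neg': stack = [-13] (depth 1)
After 'push 18': stack = [-13, 18] (depth 2)
After 'over': stack = [-13, 18, -13] (depth 3)
After 'gt': stack = [-13, 1] (depth 2)
After 'push -4': stack = [-13, 1, -4] (depth 3)
After 'lt': stack = [-13, 0] (depth 2)
After 'push 9': stack = [-13, 0, 9] (depth 3)
After 'neg': stack = [-13, 0, -9] (depth 3)
After 'gt': stack = [-13, 1] (depth 2)
  ...
After 'push 10': stack = [-13, 1, 18, 10] (depth 4)
After 'over': stack = [-13, 1, 18, 10, 18] (depth 5)
After 'drop': stack = [-13, 1, 18, 10] (depth 4)
After 'pick 1': stack = [-13, 1, 18, 10, 18] (depth 5)
After 'div': stack = [-13, 1, 18, 0] (depth 4)
After 'push -4': stack = [-13, 1, 18, 0, -4] (depth 5)
After 'sub': stack = [-13, 1, 18, 4] (depth 4)
After 'drop': stack = [-13, 1, 18] (depth 3)
After 'div': stack = [-13, 0] (depth 2)
After 'push 20': stack = [-13, 0, 20] (depth 3)

Answer: 3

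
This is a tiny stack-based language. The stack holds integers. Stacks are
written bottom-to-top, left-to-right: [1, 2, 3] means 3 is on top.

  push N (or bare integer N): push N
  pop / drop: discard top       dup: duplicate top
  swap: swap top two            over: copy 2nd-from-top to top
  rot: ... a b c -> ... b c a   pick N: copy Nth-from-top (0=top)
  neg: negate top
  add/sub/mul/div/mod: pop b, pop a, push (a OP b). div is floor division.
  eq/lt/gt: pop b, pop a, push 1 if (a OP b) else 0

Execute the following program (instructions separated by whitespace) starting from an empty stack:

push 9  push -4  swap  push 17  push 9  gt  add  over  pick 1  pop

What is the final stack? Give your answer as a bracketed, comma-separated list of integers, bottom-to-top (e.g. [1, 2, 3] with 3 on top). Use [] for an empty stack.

After 'push 9': [9]
After 'push -4': [9, -4]
After 'swap': [-4, 9]
After 'push 17': [-4, 9, 17]
After 'push 9': [-4, 9, 17, 9]
After 'gt': [-4, 9, 1]
After 'add': [-4, 10]
After 'over': [-4, 10, -4]
After 'pick 1': [-4, 10, -4, 10]
After 'pop': [-4, 10, -4]

Answer: [-4, 10, -4]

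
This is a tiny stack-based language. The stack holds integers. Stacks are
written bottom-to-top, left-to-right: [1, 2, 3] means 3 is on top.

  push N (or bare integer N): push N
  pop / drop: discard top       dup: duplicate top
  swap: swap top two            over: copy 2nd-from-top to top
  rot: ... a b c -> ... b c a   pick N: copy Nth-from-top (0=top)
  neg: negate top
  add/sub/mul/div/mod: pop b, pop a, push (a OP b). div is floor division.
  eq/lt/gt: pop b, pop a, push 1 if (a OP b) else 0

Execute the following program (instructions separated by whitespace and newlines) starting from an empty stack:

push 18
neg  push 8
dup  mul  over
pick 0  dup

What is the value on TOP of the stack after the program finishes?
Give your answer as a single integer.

After 'push 18': [18]
After 'neg': [-18]
After 'push 8': [-18, 8]
After 'dup': [-18, 8, 8]
After 'mul': [-18, 64]
After 'over': [-18, 64, -18]
After 'pick 0': [-18, 64, -18, -18]
After 'dup': [-18, 64, -18, -18, -18]

Answer: -18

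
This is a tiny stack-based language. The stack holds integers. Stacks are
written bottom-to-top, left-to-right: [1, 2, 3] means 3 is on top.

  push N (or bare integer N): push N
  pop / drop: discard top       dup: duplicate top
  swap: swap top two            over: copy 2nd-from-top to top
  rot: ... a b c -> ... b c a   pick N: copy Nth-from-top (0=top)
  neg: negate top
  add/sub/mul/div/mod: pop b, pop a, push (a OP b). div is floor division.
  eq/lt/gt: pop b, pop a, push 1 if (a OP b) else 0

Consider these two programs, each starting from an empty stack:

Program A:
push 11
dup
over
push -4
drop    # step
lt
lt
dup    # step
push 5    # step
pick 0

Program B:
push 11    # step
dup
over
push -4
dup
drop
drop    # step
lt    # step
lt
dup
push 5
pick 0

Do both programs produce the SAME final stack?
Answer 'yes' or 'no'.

Program A trace:
  After 'push 11': [11]
  After 'dup': [11, 11]
  After 'over': [11, 11, 11]
  After 'push -4': [11, 11, 11, -4]
  After 'drop': [11, 11, 11]
  After 'lt': [11, 0]
  After 'lt': [0]
  After 'dup': [0, 0]
  After 'push 5': [0, 0, 5]
  After 'pick 0': [0, 0, 5, 5]
Program A final stack: [0, 0, 5, 5]

Program B trace:
  After 'push 11': [11]
  After 'dup': [11, 11]
  After 'over': [11, 11, 11]
  After 'push -4': [11, 11, 11, -4]
  After 'dup': [11, 11, 11, -4, -4]
  After 'drop': [11, 11, 11, -4]
  After 'drop': [11, 11, 11]
  After 'lt': [11, 0]
  After 'lt': [0]
  After 'dup': [0, 0]
  After 'push 5': [0, 0, 5]
  After 'pick 0': [0, 0, 5, 5]
Program B final stack: [0, 0, 5, 5]
Same: yes

Answer: yes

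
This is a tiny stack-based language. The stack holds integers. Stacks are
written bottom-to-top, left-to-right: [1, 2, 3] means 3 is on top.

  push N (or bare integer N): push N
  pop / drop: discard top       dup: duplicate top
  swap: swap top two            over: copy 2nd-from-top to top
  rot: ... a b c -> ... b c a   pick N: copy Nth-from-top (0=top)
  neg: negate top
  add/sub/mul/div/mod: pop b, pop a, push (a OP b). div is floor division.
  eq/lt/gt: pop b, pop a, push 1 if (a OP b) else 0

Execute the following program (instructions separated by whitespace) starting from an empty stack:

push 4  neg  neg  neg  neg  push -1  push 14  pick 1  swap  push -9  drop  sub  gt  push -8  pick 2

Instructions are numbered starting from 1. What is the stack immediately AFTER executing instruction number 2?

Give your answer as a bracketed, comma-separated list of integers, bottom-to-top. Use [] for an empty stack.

Step 1 ('push 4'): [4]
Step 2 ('neg'): [-4]

Answer: [-4]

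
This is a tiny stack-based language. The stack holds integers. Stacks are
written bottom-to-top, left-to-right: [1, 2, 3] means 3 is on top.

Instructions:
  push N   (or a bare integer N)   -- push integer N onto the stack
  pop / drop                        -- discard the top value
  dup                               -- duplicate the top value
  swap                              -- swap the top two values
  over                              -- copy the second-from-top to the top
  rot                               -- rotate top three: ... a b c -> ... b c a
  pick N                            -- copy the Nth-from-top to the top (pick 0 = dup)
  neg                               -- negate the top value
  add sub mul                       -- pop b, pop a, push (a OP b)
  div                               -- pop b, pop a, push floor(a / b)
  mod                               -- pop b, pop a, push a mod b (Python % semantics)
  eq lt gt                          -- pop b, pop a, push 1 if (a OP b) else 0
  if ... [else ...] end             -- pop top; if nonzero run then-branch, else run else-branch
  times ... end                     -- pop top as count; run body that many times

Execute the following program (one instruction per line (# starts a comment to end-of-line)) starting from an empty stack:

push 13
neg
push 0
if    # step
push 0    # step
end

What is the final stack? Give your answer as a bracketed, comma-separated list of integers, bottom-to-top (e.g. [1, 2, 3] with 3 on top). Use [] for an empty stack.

Answer: [-13]

Derivation:
After 'push 13': [13]
After 'neg': [-13]
After 'push 0': [-13, 0]
After 'if': [-13]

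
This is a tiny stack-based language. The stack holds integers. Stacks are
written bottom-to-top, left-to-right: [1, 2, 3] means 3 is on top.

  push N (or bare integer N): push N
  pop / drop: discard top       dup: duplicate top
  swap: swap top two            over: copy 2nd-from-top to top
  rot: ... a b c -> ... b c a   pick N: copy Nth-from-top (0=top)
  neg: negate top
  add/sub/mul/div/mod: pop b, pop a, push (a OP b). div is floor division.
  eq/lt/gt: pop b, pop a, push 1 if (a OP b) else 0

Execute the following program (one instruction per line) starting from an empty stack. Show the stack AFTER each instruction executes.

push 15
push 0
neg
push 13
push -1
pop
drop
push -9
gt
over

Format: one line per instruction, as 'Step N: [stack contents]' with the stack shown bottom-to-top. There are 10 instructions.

Step 1: [15]
Step 2: [15, 0]
Step 3: [15, 0]
Step 4: [15, 0, 13]
Step 5: [15, 0, 13, -1]
Step 6: [15, 0, 13]
Step 7: [15, 0]
Step 8: [15, 0, -9]
Step 9: [15, 1]
Step 10: [15, 1, 15]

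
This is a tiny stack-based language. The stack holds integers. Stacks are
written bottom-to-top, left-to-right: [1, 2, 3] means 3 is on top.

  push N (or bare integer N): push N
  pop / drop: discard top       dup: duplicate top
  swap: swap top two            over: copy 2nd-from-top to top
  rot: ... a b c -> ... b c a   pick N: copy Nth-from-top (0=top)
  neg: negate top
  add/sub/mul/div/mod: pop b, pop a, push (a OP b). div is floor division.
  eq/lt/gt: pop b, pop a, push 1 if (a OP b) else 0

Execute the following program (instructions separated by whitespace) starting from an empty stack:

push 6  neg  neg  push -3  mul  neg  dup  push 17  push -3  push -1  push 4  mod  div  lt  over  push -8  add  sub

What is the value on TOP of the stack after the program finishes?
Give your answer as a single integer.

Answer: -10

Derivation:
After 'push 6': [6]
After 'neg': [-6]
After 'neg': [6]
After 'push -3': [6, -3]
After 'mul': [-18]
After 'neg': [18]
After 'dup': [18, 18]
After 'push 17': [18, 18, 17]
After 'push -3': [18, 18, 17, -3]
After 'push -1': [18, 18, 17, -3, -1]
After 'push 4': [18, 18, 17, -3, -1, 4]
After 'mod': [18, 18, 17, -3, 3]
After 'div': [18, 18, 17, -1]
After 'lt': [18, 18, 0]
After 'over': [18, 18, 0, 18]
After 'push -8': [18, 18, 0, 18, -8]
After 'add': [18, 18, 0, 10]
After 'sub': [18, 18, -10]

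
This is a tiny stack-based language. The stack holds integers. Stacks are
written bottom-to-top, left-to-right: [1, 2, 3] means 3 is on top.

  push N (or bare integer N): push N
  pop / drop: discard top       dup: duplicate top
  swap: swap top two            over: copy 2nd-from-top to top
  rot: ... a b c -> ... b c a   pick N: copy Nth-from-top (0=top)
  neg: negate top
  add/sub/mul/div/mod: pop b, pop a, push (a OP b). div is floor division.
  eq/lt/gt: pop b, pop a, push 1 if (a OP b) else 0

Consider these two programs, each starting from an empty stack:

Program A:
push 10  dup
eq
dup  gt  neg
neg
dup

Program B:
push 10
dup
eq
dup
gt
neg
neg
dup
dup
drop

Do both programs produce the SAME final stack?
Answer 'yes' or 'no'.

Program A trace:
  After 'push 10': [10]
  After 'dup': [10, 10]
  After 'eq': [1]
  After 'dup': [1, 1]
  After 'gt': [0]
  After 'neg': [0]
  After 'neg': [0]
  After 'dup': [0, 0]
Program A final stack: [0, 0]

Program B trace:
  After 'push 10': [10]
  After 'dup': [10, 10]
  After 'eq': [1]
  After 'dup': [1, 1]
  After 'gt': [0]
  After 'neg': [0]
  After 'neg': [0]
  After 'dup': [0, 0]
  After 'dup': [0, 0, 0]
  After 'drop': [0, 0]
Program B final stack: [0, 0]
Same: yes

Answer: yes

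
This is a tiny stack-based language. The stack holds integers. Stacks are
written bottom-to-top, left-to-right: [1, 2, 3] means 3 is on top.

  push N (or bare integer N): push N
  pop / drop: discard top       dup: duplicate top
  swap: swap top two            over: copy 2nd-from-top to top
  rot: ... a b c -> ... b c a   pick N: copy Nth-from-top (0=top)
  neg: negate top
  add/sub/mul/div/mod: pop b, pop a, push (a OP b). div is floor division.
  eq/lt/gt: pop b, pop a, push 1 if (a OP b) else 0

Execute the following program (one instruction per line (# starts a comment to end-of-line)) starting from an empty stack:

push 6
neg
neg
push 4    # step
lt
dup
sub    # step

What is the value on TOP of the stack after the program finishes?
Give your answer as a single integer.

After 'push 6': [6]
After 'neg': [-6]
After 'neg': [6]
After 'push 4': [6, 4]
After 'lt': [0]
After 'dup': [0, 0]
After 'sub': [0]

Answer: 0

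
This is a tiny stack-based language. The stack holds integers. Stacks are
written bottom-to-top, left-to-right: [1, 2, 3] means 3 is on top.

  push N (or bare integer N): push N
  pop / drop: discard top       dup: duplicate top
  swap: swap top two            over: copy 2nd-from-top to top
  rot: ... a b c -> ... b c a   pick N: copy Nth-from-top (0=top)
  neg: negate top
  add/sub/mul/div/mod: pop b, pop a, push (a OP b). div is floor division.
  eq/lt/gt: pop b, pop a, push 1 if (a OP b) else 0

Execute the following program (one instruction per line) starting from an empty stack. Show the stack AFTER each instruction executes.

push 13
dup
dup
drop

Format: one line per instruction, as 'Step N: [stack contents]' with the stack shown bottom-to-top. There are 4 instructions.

Step 1: [13]
Step 2: [13, 13]
Step 3: [13, 13, 13]
Step 4: [13, 13]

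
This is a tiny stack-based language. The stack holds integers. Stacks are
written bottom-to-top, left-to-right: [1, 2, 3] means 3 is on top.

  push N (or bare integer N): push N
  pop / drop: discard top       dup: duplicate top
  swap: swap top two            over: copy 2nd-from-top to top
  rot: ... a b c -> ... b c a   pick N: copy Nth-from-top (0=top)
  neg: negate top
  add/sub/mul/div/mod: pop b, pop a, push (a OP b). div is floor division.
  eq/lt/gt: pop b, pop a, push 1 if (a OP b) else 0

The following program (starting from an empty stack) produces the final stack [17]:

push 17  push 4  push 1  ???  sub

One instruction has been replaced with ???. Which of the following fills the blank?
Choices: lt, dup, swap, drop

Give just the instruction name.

Stack before ???: [17, 4, 1]
Stack after ???:  [17, 0]
Checking each choice:
  lt: MATCH
  dup: produces [17, 4, 0]
  swap: produces [17, -3]
  drop: produces [13]


Answer: lt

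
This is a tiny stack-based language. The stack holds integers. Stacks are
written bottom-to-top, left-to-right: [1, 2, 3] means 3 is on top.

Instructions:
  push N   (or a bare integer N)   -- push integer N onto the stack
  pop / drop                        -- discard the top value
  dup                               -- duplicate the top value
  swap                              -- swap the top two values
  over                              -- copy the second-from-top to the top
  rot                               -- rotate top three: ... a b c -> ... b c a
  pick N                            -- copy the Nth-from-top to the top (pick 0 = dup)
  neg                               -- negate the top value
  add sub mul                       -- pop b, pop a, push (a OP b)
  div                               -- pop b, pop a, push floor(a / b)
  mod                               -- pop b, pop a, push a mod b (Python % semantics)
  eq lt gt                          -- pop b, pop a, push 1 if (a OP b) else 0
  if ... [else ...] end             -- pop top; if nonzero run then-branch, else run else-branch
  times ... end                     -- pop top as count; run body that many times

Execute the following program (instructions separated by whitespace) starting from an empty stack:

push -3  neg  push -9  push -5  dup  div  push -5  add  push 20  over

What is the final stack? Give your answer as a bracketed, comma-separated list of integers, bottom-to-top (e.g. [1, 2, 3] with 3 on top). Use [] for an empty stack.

Answer: [3, -9, -4, 20, -4]

Derivation:
After 'push -3': [-3]
After 'neg': [3]
After 'push -9': [3, -9]
After 'push -5': [3, -9, -5]
After 'dup': [3, -9, -5, -5]
After 'div': [3, -9, 1]
After 'push -5': [3, -9, 1, -5]
After 'add': [3, -9, -4]
After 'push 20': [3, -9, -4, 20]
After 'over': [3, -9, -4, 20, -4]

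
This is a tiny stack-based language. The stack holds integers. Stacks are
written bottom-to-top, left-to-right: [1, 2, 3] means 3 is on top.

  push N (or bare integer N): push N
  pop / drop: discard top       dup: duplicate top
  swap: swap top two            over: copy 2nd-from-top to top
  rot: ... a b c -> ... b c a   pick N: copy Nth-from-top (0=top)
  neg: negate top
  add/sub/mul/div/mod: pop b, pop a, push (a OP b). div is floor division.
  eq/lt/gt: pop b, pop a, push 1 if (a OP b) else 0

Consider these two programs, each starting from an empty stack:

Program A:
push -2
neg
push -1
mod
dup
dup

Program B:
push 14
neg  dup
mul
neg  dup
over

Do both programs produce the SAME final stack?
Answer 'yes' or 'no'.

Answer: no

Derivation:
Program A trace:
  After 'push -2': [-2]
  After 'neg': [2]
  After 'push -1': [2, -1]
  After 'mod': [0]
  After 'dup': [0, 0]
  After 'dup': [0, 0, 0]
Program A final stack: [0, 0, 0]

Program B trace:
  After 'push 14': [14]
  After 'neg': [-14]
  After 'dup': [-14, -14]
  After 'mul': [196]
  After 'neg': [-196]
  After 'dup': [-196, -196]
  After 'over': [-196, -196, -196]
Program B final stack: [-196, -196, -196]
Same: no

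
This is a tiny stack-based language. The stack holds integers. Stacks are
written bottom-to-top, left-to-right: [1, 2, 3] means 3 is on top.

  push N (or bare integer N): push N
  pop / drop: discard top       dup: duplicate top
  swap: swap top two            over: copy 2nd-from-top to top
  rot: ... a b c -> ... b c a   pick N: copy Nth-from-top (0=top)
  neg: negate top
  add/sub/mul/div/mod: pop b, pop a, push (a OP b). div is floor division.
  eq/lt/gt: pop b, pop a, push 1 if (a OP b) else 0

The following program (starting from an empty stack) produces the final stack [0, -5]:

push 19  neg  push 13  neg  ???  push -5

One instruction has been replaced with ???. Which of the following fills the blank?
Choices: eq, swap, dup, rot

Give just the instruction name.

Answer: eq

Derivation:
Stack before ???: [-19, -13]
Stack after ???:  [0]
Checking each choice:
  eq: MATCH
  swap: produces [-13, -19, -5]
  dup: produces [-19, -13, -13, -5]
  rot: stack underflow (need 3, have 2)


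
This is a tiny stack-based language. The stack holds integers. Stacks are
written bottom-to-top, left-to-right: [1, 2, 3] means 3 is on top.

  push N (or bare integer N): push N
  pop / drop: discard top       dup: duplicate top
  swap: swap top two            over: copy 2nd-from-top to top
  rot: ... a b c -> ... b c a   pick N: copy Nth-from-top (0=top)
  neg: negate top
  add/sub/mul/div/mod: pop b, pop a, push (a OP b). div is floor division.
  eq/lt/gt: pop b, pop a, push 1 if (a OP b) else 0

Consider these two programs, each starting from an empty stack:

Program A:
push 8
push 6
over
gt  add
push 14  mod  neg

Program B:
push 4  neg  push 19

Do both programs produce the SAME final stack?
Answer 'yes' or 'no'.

Program A trace:
  After 'push 8': [8]
  After 'push 6': [8, 6]
  After 'over': [8, 6, 8]
  After 'gt': [8, 0]
  After 'add': [8]
  After 'push 14': [8, 14]
  After 'mod': [8]
  After 'neg': [-8]
Program A final stack: [-8]

Program B trace:
  After 'push 4': [4]
  After 'neg': [-4]
  After 'push 19': [-4, 19]
Program B final stack: [-4, 19]
Same: no

Answer: no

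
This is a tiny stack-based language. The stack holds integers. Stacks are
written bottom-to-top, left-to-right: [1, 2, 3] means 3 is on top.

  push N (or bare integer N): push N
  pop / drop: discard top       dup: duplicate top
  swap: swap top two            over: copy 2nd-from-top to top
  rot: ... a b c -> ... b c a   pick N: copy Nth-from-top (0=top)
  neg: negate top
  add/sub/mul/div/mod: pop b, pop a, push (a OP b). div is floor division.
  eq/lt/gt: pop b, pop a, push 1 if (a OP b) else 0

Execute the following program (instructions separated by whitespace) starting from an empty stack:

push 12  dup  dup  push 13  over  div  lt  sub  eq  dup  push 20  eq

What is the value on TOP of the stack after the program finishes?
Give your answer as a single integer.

After 'push 12': [12]
After 'dup': [12, 12]
After 'dup': [12, 12, 12]
After 'push 13': [12, 12, 12, 13]
After 'over': [12, 12, 12, 13, 12]
After 'div': [12, 12, 12, 1]
After 'lt': [12, 12, 0]
After 'sub': [12, 12]
After 'eq': [1]
After 'dup': [1, 1]
After 'push 20': [1, 1, 20]
After 'eq': [1, 0]

Answer: 0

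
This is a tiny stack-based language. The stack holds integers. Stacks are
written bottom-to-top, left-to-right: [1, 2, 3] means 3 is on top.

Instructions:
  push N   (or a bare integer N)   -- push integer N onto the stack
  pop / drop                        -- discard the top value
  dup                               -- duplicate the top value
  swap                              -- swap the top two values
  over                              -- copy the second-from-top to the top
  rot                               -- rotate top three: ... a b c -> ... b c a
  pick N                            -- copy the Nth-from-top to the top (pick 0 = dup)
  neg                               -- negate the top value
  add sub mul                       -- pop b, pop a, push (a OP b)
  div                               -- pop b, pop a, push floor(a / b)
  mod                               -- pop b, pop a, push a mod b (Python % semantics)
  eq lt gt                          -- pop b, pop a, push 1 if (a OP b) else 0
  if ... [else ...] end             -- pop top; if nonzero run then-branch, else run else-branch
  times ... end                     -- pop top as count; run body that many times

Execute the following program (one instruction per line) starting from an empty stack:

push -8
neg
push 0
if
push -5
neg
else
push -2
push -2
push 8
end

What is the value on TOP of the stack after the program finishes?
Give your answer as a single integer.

Answer: 8

Derivation:
After 'push -8': [-8]
After 'neg': [8]
After 'push 0': [8, 0]
After 'if': [8]
After 'push -2': [8, -2]
After 'push -2': [8, -2, -2]
After 'push 8': [8, -2, -2, 8]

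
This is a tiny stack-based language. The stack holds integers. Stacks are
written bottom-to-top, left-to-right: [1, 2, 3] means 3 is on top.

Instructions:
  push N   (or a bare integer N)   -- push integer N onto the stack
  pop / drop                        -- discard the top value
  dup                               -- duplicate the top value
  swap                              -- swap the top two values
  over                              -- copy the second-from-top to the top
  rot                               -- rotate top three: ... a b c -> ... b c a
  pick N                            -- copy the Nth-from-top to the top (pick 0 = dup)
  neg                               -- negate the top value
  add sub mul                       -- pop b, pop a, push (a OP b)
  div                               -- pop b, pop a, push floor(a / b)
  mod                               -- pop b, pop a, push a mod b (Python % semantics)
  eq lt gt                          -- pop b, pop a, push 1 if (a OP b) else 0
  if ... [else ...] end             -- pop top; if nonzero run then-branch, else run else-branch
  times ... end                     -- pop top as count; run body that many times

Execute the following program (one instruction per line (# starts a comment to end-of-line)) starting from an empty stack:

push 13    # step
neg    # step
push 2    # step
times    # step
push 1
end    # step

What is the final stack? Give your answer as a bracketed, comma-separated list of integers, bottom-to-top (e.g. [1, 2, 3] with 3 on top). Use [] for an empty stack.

Answer: [-13, 1, 1]

Derivation:
After 'push 13': [13]
After 'neg': [-13]
After 'push 2': [-13, 2]
After 'times': [-13]
After 'push 1': [-13, 1]
After 'push 1': [-13, 1, 1]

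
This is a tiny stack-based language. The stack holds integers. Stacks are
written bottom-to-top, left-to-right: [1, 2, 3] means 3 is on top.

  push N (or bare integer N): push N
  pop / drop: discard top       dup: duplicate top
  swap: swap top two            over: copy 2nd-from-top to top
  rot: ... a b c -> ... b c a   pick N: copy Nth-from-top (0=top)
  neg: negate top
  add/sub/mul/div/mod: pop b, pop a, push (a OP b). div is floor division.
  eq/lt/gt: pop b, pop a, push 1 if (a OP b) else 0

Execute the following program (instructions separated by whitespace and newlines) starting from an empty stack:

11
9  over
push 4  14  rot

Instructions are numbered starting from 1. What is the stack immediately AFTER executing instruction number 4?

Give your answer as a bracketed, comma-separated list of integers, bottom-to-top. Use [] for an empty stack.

Step 1 ('11'): [11]
Step 2 ('9'): [11, 9]
Step 3 ('over'): [11, 9, 11]
Step 4 ('push 4'): [11, 9, 11, 4]

Answer: [11, 9, 11, 4]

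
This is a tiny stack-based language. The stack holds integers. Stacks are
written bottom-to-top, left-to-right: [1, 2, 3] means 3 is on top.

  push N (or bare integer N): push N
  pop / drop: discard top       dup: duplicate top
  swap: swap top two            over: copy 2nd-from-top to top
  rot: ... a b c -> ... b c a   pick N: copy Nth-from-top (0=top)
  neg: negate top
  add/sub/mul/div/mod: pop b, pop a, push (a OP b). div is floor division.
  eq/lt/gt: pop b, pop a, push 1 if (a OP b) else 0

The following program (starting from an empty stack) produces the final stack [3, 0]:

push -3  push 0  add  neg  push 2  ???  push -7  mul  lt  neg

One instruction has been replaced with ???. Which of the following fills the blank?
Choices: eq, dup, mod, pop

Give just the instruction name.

Stack before ???: [3, 2]
Stack after ???:  [3, 2, 2]
Checking each choice:
  eq: stack underflow (need 2, have 1)
  dup: MATCH
  mod: stack underflow (need 2, have 1)
  pop: stack underflow (need 2, have 1)


Answer: dup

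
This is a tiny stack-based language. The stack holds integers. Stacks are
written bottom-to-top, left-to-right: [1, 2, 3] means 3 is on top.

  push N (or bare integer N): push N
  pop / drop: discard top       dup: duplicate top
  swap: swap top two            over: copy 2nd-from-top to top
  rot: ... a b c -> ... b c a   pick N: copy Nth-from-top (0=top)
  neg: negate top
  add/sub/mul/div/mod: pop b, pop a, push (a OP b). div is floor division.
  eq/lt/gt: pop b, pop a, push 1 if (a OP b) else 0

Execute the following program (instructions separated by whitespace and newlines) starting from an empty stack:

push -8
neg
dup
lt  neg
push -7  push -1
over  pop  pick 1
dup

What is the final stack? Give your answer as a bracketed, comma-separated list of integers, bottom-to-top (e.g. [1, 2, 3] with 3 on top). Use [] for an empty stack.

After 'push -8': [-8]
After 'neg': [8]
After 'dup': [8, 8]
After 'lt': [0]
After 'neg': [0]
After 'push -7': [0, -7]
After 'push -1': [0, -7, -1]
After 'over': [0, -7, -1, -7]
After 'pop': [0, -7, -1]
After 'pick 1': [0, -7, -1, -7]
After 'dup': [0, -7, -1, -7, -7]

Answer: [0, -7, -1, -7, -7]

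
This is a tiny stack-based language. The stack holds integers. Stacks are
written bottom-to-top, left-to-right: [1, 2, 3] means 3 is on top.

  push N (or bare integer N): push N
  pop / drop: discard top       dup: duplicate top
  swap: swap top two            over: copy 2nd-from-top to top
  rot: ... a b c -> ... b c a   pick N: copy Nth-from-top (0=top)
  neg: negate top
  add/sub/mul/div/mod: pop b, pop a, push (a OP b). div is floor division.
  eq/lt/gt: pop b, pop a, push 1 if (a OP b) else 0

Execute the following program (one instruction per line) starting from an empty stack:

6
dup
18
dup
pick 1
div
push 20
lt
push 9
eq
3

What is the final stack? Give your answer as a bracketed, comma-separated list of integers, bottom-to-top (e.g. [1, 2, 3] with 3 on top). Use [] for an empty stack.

After 'push 6': [6]
After 'dup': [6, 6]
After 'push 18': [6, 6, 18]
After 'dup': [6, 6, 18, 18]
After 'pick 1': [6, 6, 18, 18, 18]
After 'div': [6, 6, 18, 1]
After 'push 20': [6, 6, 18, 1, 20]
After 'lt': [6, 6, 18, 1]
After 'push 9': [6, 6, 18, 1, 9]
After 'eq': [6, 6, 18, 0]
After 'push 3': [6, 6, 18, 0, 3]

Answer: [6, 6, 18, 0, 3]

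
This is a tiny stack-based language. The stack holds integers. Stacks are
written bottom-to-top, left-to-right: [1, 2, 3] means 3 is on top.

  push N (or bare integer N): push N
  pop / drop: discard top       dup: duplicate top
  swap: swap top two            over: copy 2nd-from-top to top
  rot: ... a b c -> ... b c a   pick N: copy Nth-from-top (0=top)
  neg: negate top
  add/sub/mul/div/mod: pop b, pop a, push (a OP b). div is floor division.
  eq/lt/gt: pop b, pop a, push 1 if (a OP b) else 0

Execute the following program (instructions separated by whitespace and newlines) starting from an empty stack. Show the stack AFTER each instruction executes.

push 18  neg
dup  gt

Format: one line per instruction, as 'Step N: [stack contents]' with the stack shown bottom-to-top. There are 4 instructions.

Step 1: [18]
Step 2: [-18]
Step 3: [-18, -18]
Step 4: [0]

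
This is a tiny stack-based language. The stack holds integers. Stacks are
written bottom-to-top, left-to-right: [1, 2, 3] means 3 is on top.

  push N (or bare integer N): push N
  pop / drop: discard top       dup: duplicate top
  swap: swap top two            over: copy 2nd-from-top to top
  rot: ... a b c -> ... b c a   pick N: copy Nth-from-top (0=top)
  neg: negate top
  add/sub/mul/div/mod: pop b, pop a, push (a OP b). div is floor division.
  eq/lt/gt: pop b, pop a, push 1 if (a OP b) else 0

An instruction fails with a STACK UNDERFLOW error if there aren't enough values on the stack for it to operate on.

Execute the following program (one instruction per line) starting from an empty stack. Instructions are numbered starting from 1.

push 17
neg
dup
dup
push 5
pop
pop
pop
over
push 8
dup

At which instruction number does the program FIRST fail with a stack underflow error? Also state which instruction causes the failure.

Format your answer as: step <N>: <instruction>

Step 1 ('push 17'): stack = [17], depth = 1
Step 2 ('neg'): stack = [-17], depth = 1
Step 3 ('dup'): stack = [-17, -17], depth = 2
Step 4 ('dup'): stack = [-17, -17, -17], depth = 3
Step 5 ('push 5'): stack = [-17, -17, -17, 5], depth = 4
Step 6 ('pop'): stack = [-17, -17, -17], depth = 3
Step 7 ('pop'): stack = [-17, -17], depth = 2
Step 8 ('pop'): stack = [-17], depth = 1
Step 9 ('over'): needs 2 value(s) but depth is 1 — STACK UNDERFLOW

Answer: step 9: over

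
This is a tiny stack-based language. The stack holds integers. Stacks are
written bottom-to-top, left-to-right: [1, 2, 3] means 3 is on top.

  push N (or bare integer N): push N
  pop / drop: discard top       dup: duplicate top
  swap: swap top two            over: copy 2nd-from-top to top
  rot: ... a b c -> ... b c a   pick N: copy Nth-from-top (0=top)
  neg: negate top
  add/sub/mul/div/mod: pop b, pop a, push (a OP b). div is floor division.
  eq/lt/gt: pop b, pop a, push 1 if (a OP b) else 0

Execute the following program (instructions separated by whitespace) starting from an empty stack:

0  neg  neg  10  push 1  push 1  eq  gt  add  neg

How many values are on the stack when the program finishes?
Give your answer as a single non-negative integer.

Answer: 1

Derivation:
After 'push 0': stack = [0] (depth 1)
After 'neg': stack = [0] (depth 1)
After 'neg': stack = [0] (depth 1)
After 'push 10': stack = [0, 10] (depth 2)
After 'push 1': stack = [0, 10, 1] (depth 3)
After 'push 1': stack = [0, 10, 1, 1] (depth 4)
After 'eq': stack = [0, 10, 1] (depth 3)
After 'gt': stack = [0, 1] (depth 2)
After 'add': stack = [1] (depth 1)
After 'neg': stack = [-1] (depth 1)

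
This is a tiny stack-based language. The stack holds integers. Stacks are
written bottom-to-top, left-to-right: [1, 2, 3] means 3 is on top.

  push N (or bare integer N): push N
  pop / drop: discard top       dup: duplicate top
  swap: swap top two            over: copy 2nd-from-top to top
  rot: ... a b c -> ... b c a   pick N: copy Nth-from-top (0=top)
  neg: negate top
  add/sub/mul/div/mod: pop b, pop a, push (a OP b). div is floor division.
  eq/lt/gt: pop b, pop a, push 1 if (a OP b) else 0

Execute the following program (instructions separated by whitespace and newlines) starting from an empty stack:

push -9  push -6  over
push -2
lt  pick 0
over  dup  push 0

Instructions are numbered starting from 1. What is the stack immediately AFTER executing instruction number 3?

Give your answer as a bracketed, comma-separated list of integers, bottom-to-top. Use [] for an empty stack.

Answer: [-9, -6, -9]

Derivation:
Step 1 ('push -9'): [-9]
Step 2 ('push -6'): [-9, -6]
Step 3 ('over'): [-9, -6, -9]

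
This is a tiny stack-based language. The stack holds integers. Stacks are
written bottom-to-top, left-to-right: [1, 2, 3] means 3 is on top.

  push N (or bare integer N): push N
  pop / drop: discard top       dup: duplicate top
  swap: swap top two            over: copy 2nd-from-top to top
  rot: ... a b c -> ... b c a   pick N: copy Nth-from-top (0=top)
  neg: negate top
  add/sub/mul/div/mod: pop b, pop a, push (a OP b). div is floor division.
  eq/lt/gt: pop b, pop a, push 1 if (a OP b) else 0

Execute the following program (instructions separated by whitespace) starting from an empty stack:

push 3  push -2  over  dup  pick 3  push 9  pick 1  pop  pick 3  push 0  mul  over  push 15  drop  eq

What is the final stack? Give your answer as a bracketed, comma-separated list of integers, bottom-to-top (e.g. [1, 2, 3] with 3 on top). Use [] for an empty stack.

Answer: [3, -2, 3, 3, 3, 9, 0]

Derivation:
After 'push 3': [3]
After 'push -2': [3, -2]
After 'over': [3, -2, 3]
After 'dup': [3, -2, 3, 3]
After 'pick 3': [3, -2, 3, 3, 3]
After 'push 9': [3, -2, 3, 3, 3, 9]
After 'pick 1': [3, -2, 3, 3, 3, 9, 3]
After 'pop': [3, -2, 3, 3, 3, 9]
After 'pick 3': [3, -2, 3, 3, 3, 9, 3]
After 'push 0': [3, -2, 3, 3, 3, 9, 3, 0]
After 'mul': [3, -2, 3, 3, 3, 9, 0]
After 'over': [3, -2, 3, 3, 3, 9, 0, 9]
After 'push 15': [3, -2, 3, 3, 3, 9, 0, 9, 15]
After 'drop': [3, -2, 3, 3, 3, 9, 0, 9]
After 'eq': [3, -2, 3, 3, 3, 9, 0]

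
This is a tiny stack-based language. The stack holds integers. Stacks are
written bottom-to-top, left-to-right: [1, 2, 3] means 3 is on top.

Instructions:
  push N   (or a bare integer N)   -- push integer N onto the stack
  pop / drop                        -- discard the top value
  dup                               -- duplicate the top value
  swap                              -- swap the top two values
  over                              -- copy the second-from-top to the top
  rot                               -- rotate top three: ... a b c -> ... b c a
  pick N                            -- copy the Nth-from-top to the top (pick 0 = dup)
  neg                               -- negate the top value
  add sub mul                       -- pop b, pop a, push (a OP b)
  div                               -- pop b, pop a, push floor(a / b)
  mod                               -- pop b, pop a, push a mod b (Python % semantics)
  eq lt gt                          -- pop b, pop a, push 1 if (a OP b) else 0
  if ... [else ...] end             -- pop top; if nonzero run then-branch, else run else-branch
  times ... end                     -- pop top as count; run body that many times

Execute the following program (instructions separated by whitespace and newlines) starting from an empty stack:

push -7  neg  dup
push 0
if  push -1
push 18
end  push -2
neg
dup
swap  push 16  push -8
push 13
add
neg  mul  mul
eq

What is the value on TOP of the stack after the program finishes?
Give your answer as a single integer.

After 'push -7': [-7]
After 'neg': [7]
After 'dup': [7, 7]
After 'push 0': [7, 7, 0]
After 'if': [7, 7]
After 'push -2': [7, 7, -2]
After 'neg': [7, 7, 2]
After 'dup': [7, 7, 2, 2]
After 'swap': [7, 7, 2, 2]
After 'push 16': [7, 7, 2, 2, 16]
After 'push -8': [7, 7, 2, 2, 16, -8]
After 'push 13': [7, 7, 2, 2, 16, -8, 13]
After 'add': [7, 7, 2, 2, 16, 5]
After 'neg': [7, 7, 2, 2, 16, -5]
After 'mul': [7, 7, 2, 2, -80]
After 'mul': [7, 7, 2, -160]
After 'eq': [7, 7, 0]

Answer: 0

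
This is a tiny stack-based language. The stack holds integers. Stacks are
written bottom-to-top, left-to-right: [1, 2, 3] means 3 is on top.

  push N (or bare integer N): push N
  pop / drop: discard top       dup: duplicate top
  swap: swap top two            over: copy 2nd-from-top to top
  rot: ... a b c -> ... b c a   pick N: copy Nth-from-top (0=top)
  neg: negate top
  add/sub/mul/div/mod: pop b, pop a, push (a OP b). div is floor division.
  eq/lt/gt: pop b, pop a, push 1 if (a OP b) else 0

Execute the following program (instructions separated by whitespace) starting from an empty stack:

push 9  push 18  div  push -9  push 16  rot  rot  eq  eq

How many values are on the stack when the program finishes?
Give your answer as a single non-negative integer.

After 'push 9': stack = [9] (depth 1)
After 'push 18': stack = [9, 18] (depth 2)
After 'div': stack = [0] (depth 1)
After 'push -9': stack = [0, -9] (depth 2)
After 'push 16': stack = [0, -9, 16] (depth 3)
After 'rot': stack = [-9, 16, 0] (depth 3)
After 'rot': stack = [16, 0, -9] (depth 3)
After 'eq': stack = [16, 0] (depth 2)
After 'eq': stack = [0] (depth 1)

Answer: 1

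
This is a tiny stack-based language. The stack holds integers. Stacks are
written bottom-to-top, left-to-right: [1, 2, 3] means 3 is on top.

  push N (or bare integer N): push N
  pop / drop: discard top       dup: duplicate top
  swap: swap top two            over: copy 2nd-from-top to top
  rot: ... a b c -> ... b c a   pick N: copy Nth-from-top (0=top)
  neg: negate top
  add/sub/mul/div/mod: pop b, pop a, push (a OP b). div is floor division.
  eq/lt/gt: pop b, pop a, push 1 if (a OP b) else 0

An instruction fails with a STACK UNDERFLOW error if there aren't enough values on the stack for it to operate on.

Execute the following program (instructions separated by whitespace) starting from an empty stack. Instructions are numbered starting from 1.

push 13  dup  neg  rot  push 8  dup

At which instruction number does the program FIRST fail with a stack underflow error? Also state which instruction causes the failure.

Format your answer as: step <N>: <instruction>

Step 1 ('push 13'): stack = [13], depth = 1
Step 2 ('dup'): stack = [13, 13], depth = 2
Step 3 ('neg'): stack = [13, -13], depth = 2
Step 4 ('rot'): needs 3 value(s) but depth is 2 — STACK UNDERFLOW

Answer: step 4: rot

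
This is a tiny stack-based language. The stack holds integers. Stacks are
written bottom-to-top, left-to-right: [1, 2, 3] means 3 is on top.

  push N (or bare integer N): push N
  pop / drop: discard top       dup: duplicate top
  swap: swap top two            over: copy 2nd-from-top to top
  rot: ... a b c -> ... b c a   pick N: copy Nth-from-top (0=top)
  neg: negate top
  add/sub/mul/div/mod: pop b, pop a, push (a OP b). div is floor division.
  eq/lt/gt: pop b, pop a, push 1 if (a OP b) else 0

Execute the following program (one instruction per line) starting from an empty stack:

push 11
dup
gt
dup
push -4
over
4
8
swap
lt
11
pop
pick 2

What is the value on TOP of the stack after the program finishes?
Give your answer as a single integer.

Answer: -4

Derivation:
After 'push 11': [11]
After 'dup': [11, 11]
After 'gt': [0]
After 'dup': [0, 0]
After 'push -4': [0, 0, -4]
After 'over': [0, 0, -4, 0]
After 'push 4': [0, 0, -4, 0, 4]
After 'push 8': [0, 0, -4, 0, 4, 8]
After 'swap': [0, 0, -4, 0, 8, 4]
After 'lt': [0, 0, -4, 0, 0]
After 'push 11': [0, 0, -4, 0, 0, 11]
After 'pop': [0, 0, -4, 0, 0]
After 'pick 2': [0, 0, -4, 0, 0, -4]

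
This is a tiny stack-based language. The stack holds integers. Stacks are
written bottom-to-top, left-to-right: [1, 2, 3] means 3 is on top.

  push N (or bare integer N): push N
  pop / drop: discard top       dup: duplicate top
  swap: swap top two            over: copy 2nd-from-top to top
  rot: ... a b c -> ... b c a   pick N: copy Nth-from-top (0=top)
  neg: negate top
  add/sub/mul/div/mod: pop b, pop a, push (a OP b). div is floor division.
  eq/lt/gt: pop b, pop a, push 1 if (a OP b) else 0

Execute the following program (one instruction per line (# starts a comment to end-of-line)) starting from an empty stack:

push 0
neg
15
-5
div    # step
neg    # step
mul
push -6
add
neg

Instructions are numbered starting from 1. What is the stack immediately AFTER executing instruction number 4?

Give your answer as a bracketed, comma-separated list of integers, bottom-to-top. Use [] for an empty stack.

Step 1 ('push 0'): [0]
Step 2 ('neg'): [0]
Step 3 ('15'): [0, 15]
Step 4 ('-5'): [0, 15, -5]

Answer: [0, 15, -5]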